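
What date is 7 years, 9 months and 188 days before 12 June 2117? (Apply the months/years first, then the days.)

March 8, 2109

Subtracting 7 years, 9 months and 188 days from June 12, 2117: first the month/year part, then the days.
-7 years → 2110; month 6 − 9 = -3, which is month 9 of year 2109 → September 2109.
Day 12 is valid in September, giving September 12, 2109.
Now subtract 188 days from September 12, 2109.
Going back 12 days from September 12, 2109 reaches the end of the previous month; 188 − 12 = 176 left.
August 2109 has 31 days: 176 − 31 = 145 left.
July 2109 has 31 days: 145 − 31 = 114 left.
June 2109 has 30 days: 114 − 30 = 84 left.
May 2109 has 31 days: 84 − 31 = 53 left.
April 2109 has 30 days: 53 − 30 = 23 left.
March 2109 has 31 days; 31 − 23 = 8 → March 8, 2109.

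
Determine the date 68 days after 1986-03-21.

May 28, 1986

Advancing 68 days from March 21, 1986.
March has 31 days, so 31 − 21 = 10 days remain after March 21, 1986; 68 − 10 = 58 left.
April 1986 has 30 days: 58 − 30 = 28 left.
28 days into May 1986 → May 28, 1986.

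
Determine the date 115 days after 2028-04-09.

Adding 115 days from April 9, 2028.
April has 30 days, so 30 − 9 = 21 days remain after April 9, 2028; 115 − 21 = 94 left.
May 2028 has 31 days: 94 − 31 = 63 left.
June 2028 has 30 days: 63 − 30 = 33 left.
July 2028 has 31 days: 33 − 31 = 2 left.
2 days into August 2028 → August 2, 2028.

August 2, 2028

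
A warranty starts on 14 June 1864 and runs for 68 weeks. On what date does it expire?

Advancing 68 weeks = 476 days from June 14, 1864.
June has 30 days, so 30 − 14 = 16 days remain after June 14, 1864; 476 − 16 = 460 left.
July 1864 has 31 days: 460 − 31 = 429 left.
August 1864 has 31 days: 429 − 31 = 398 left.
September 1864 has 30 days: 398 − 30 = 368 left.
October 1864 has 31 days: 368 − 31 = 337 left.
November 1864 has 30 days: 337 − 30 = 307 left.
December 1864 has 31 days: 307 − 31 = 276 left.
January 1865 has 31 days: 276 − 31 = 245 left.
February 1865 has 28 days (1865 is not a leap year): 245 − 28 = 217 left.
March 1865 has 31 days: 217 − 31 = 186 left.
April 1865 has 30 days: 186 − 30 = 156 left.
May 1865 has 31 days: 156 − 31 = 125 left.
June 1865 has 30 days: 125 − 30 = 95 left.
July 1865 has 31 days: 95 − 31 = 64 left.
August 1865 has 31 days: 64 − 31 = 33 left.
September 1865 has 30 days: 33 − 30 = 3 left.
3 days into October 1865 → October 3, 1865.

October 3, 1865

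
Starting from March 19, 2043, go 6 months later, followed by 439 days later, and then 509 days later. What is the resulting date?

April 24, 2046

Advancing 6 months from March 19, 2043:
month 3 + 6 = 9 → September 2043.
Day 19 is valid in September, giving September 19, 2043.
Counting forward 439 days from September 19, 2043:
September has 30 days, so 30 − 19 = 11 days remain after September 19, 2043; 439 − 11 = 428 left.
October 2043 has 31 days: 428 − 31 = 397 left.
November 2043 has 30 days: 397 − 30 = 367 left.
December 2043 has 31 days: 367 − 31 = 336 left.
January 2044 has 31 days: 336 − 31 = 305 left.
February 2044 has 29 days (2044 is a leap year): 305 − 29 = 276 left.
March 2044 has 31 days: 276 − 31 = 245 left.
April 2044 has 30 days: 245 − 30 = 215 left.
May 2044 has 31 days: 215 − 31 = 184 left.
June 2044 has 30 days: 184 − 30 = 154 left.
July 2044 has 31 days: 154 − 31 = 123 left.
August 2044 has 31 days: 123 − 31 = 92 left.
September 2044 has 30 days: 92 − 30 = 62 left.
October 2044 has 31 days: 62 − 31 = 31 left.
November 2044 has 30 days: 31 − 30 = 1 left.
1 day into December 2044 → December 1, 2044.
Advancing 509 days from December 1, 2044:
December has 31 days, so 31 − 1 = 30 days remain after December 1, 2044; 509 − 30 = 479 left.
January 2045 has 31 days: 479 − 31 = 448 left.
February 2045 has 28 days (2045 is not a leap year): 448 − 28 = 420 left.
March 2045 has 31 days: 420 − 31 = 389 left.
April 2045 has 30 days: 389 − 30 = 359 left.
May 2045 has 31 days: 359 − 31 = 328 left.
June 2045 has 30 days: 328 − 30 = 298 left.
July 2045 has 31 days: 298 − 31 = 267 left.
August 2045 has 31 days: 267 − 31 = 236 left.
September 2045 has 30 days: 236 − 30 = 206 left.
October 2045 has 31 days: 206 − 31 = 175 left.
November 2045 has 30 days: 175 − 30 = 145 left.
December 2045 has 31 days: 145 − 31 = 114 left.
January 2046 has 31 days: 114 − 31 = 83 left.
February 2046 has 28 days (2046 is not a leap year): 83 − 28 = 55 left.
March 2046 has 31 days: 55 − 31 = 24 left.
24 days into April 2046 → April 24, 2046.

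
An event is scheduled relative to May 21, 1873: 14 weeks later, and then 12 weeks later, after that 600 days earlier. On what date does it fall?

Advancing 14 weeks (= 98 days) from May 21, 1873:
May has 31 days, so 31 − 21 = 10 days remain after May 21, 1873; 98 − 10 = 88 left.
June 1873 has 30 days: 88 − 30 = 58 left.
July 1873 has 31 days: 58 − 31 = 27 left.
27 days into August 1873 → August 27, 1873.
Adding 12 weeks (= 84 days) from August 27, 1873:
August has 31 days, so 31 − 27 = 4 days remain after August 27, 1873; 84 − 4 = 80 left.
September 1873 has 30 days: 80 − 30 = 50 left.
October 1873 has 31 days: 50 − 31 = 19 left.
19 days into November 1873 → November 19, 1873.
Going back 600 days from November 19, 1873:
Going back 19 days from November 19, 1873 reaches the end of the previous month; 600 − 19 = 581 left.
October 1873 has 31 days: 581 − 31 = 550 left.
September 1873 has 30 days: 550 − 30 = 520 left.
August 1873 has 31 days: 520 − 31 = 489 left.
July 1873 has 31 days: 489 − 31 = 458 left.
June 1873 has 30 days: 458 − 30 = 428 left.
May 1873 has 31 days: 428 − 31 = 397 left.
April 1873 has 30 days: 397 − 30 = 367 left.
March 1873 has 31 days: 367 − 31 = 336 left.
February 1873 has 28 days (1873 is not a leap year): 336 − 28 = 308 left.
January 1873 has 31 days: 308 − 31 = 277 left.
December 1872 has 31 days: 277 − 31 = 246 left.
November 1872 has 30 days: 246 − 30 = 216 left.
October 1872 has 31 days: 216 − 31 = 185 left.
September 1872 has 30 days: 185 − 30 = 155 left.
August 1872 has 31 days: 155 − 31 = 124 left.
July 1872 has 31 days: 124 − 31 = 93 left.
June 1872 has 30 days: 93 − 30 = 63 left.
May 1872 has 31 days: 63 − 31 = 32 left.
April 1872 has 30 days: 32 − 30 = 2 left.
March 1872 has 31 days; 31 − 2 = 29 → March 29, 1872.

March 29, 1872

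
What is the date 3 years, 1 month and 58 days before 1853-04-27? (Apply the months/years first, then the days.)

January 28, 1850

Subtracting 3 years, 1 month and 58 days from April 27, 1853: first the month/year part, then the days.
-3 years → 1850; month 4 − 1 = 3 → March 1850.
Day 27 is valid in March, giving March 27, 1850.
Now subtract 58 days from March 27, 1850.
Going back 27 days from March 27, 1850 reaches the end of the previous month; 58 − 27 = 31 left.
February 1850 has 28 days (1850 is not a leap year): 31 − 28 = 3 left.
January 1850 has 31 days; 31 − 3 = 28 → January 28, 1850.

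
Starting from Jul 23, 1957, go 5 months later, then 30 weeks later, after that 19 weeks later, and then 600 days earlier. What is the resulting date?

Adding 5 months from July 23, 1957:
month 7 + 5 = 12 → December 1957.
Day 23 is valid in December, giving December 23, 1957.
Counting forward 30 weeks (= 210 days) from December 23, 1957:
December has 31 days, so 31 − 23 = 8 days remain after December 23, 1957; 210 − 8 = 202 left.
January 1958 has 31 days: 202 − 31 = 171 left.
February 1958 has 28 days (1958 is not a leap year): 171 − 28 = 143 left.
March 1958 has 31 days: 143 − 31 = 112 left.
April 1958 has 30 days: 112 − 30 = 82 left.
May 1958 has 31 days: 82 − 31 = 51 left.
June 1958 has 30 days: 51 − 30 = 21 left.
21 days into July 1958 → July 21, 1958.
Adding 19 weeks (= 133 days) from July 21, 1958:
July has 31 days, so 31 − 21 = 10 days remain after July 21, 1958; 133 − 10 = 123 left.
August 1958 has 31 days: 123 − 31 = 92 left.
September 1958 has 30 days: 92 − 30 = 62 left.
October 1958 has 31 days: 62 − 31 = 31 left.
November 1958 has 30 days: 31 − 30 = 1 left.
1 day into December 1958 → December 1, 1958.
Going back 600 days from December 1, 1958:
Going back 1 day from December 1, 1958 reaches the end of the previous month; 600 − 1 = 599 left.
November 1958 has 30 days: 599 − 30 = 569 left.
October 1958 has 31 days: 569 − 31 = 538 left.
September 1958 has 30 days: 538 − 30 = 508 left.
August 1958 has 31 days: 508 − 31 = 477 left.
July 1958 has 31 days: 477 − 31 = 446 left.
June 1958 has 30 days: 446 − 30 = 416 left.
May 1958 has 31 days: 416 − 31 = 385 left.
April 1958 has 30 days: 385 − 30 = 355 left.
March 1958 has 31 days: 355 − 31 = 324 left.
February 1958 has 28 days (1958 is not a leap year): 324 − 28 = 296 left.
January 1958 has 31 days: 296 − 31 = 265 left.
December 1957 has 31 days: 265 − 31 = 234 left.
November 1957 has 30 days: 234 − 30 = 204 left.
October 1957 has 31 days: 204 − 31 = 173 left.
September 1957 has 30 days: 173 − 30 = 143 left.
August 1957 has 31 days: 143 − 31 = 112 left.
July 1957 has 31 days: 112 − 31 = 81 left.
June 1957 has 30 days: 81 − 30 = 51 left.
May 1957 has 31 days: 51 − 31 = 20 left.
April 1957 has 30 days; 30 − 20 = 10 → April 10, 1957.

April 10, 1957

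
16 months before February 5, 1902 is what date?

Subtracting 16 months from February 5, 1902.
month 2 − 16 = -14, which is month 10 of year 1900 → October 1900.
Day 5 is valid in October, giving October 5, 1900.

October 5, 1900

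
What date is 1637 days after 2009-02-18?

August 13, 2013

Advancing 1637 days from February 18, 2009.
February has 28 days, so 28 − 18 = 10 days remain after February 18, 2009; 1637 − 10 = 1627 left.
March 2009 has 31 days: 1627 − 31 = 1596 left.
April 2009 has 30 days: 1596 − 30 = 1566 left.
May 2009 has 31 days: 1566 − 31 = 1535 left.
June 2009 has 30 days: 1535 − 30 = 1505 left.
July 2009 has 31 days: 1505 − 31 = 1474 left.
August 2009 has 31 days: 1474 − 31 = 1443 left.
September 2009 has 30 days: 1443 − 30 = 1413 left.
October 2009 has 31 days: 1413 − 31 = 1382 left.
November 2009 has 30 days: 1382 − 30 = 1352 left.
December 2009 has 31 days: 1352 − 31 = 1321 left.
January 2010 has 31 days: 1321 − 31 = 1290 left.
February 2010 has 28 days (2010 is not a leap year): 1290 − 28 = 1262 left.
March 2010 has 31 days: 1262 − 31 = 1231 left.
April 2010 has 30 days: 1231 − 30 = 1201 left.
May 2010 has 31 days: 1201 − 31 = 1170 left.
June 2010 has 30 days: 1170 − 30 = 1140 left.
July 2010 has 31 days: 1140 − 31 = 1109 left.
August 2010 has 31 days: 1109 − 31 = 1078 left.
September 2010 has 30 days: 1078 − 30 = 1048 left.
October 2010 has 31 days: 1048 − 31 = 1017 left.
November 2010 has 30 days: 1017 − 30 = 987 left.
December 2010 has 31 days: 987 − 31 = 956 left.
January 2011 has 31 days: 956 − 31 = 925 left.
February 2011 has 28 days (2011 is not a leap year): 925 − 28 = 897 left.
March 2011 has 31 days: 897 − 31 = 866 left.
April 2011 has 30 days: 866 − 30 = 836 left.
May 2011 has 31 days: 836 − 31 = 805 left.
June 2011 has 30 days: 805 − 30 = 775 left.
July 2011 has 31 days: 775 − 31 = 744 left.
August 2011 has 31 days: 744 − 31 = 713 left.
September 2011 has 30 days: 713 − 30 = 683 left.
October 2011 has 31 days: 683 − 31 = 652 left.
November 2011 has 30 days: 652 − 30 = 622 left.
December 2011 has 31 days: 622 − 31 = 591 left.
January 2012 has 31 days: 591 − 31 = 560 left.
February 2012 has 29 days (2012 is a leap year): 560 − 29 = 531 left.
March 2012 has 31 days: 531 − 31 = 500 left.
April 2012 has 30 days: 500 − 30 = 470 left.
May 2012 has 31 days: 470 − 31 = 439 left.
June 2012 has 30 days: 439 − 30 = 409 left.
July 2012 has 31 days: 409 − 31 = 378 left.
August 2012 has 31 days: 378 − 31 = 347 left.
September 2012 has 30 days: 347 − 30 = 317 left.
October 2012 has 31 days: 317 − 31 = 286 left.
November 2012 has 30 days: 286 − 30 = 256 left.
December 2012 has 31 days: 256 − 31 = 225 left.
January 2013 has 31 days: 225 − 31 = 194 left.
February 2013 has 28 days (2013 is not a leap year): 194 − 28 = 166 left.
March 2013 has 31 days: 166 − 31 = 135 left.
April 2013 has 30 days: 135 − 30 = 105 left.
May 2013 has 31 days: 105 − 31 = 74 left.
June 2013 has 30 days: 74 − 30 = 44 left.
July 2013 has 31 days: 44 − 31 = 13 left.
13 days into August 2013 → August 13, 2013.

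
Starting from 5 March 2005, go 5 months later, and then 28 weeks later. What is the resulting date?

February 17, 2006

Counting forward 5 months from March 5, 2005:
month 3 + 5 = 8 → August 2005.
Day 5 is valid in August, giving August 5, 2005.
Counting forward 28 weeks (= 196 days) from August 5, 2005:
August has 31 days, so 31 − 5 = 26 days remain after August 5, 2005; 196 − 26 = 170 left.
September 2005 has 30 days: 170 − 30 = 140 left.
October 2005 has 31 days: 140 − 31 = 109 left.
November 2005 has 30 days: 109 − 30 = 79 left.
December 2005 has 31 days: 79 − 31 = 48 left.
January 2006 has 31 days: 48 − 31 = 17 left.
17 days into February 2006 → February 17, 2006.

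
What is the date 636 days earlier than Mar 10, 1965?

Going back 636 days from March 10, 1965.
Going back 10 days from March 10, 1965 reaches the end of the previous month; 636 − 10 = 626 left.
February 1965 has 28 days (1965 is not a leap year): 626 − 28 = 598 left.
January 1965 has 31 days: 598 − 31 = 567 left.
December 1964 has 31 days: 567 − 31 = 536 left.
November 1964 has 30 days: 536 − 30 = 506 left.
October 1964 has 31 days: 506 − 31 = 475 left.
September 1964 has 30 days: 475 − 30 = 445 left.
August 1964 has 31 days: 445 − 31 = 414 left.
July 1964 has 31 days: 414 − 31 = 383 left.
June 1964 has 30 days: 383 − 30 = 353 left.
May 1964 has 31 days: 353 − 31 = 322 left.
April 1964 has 30 days: 322 − 30 = 292 left.
March 1964 has 31 days: 292 − 31 = 261 left.
February 1964 has 29 days (1964 is a leap year): 261 − 29 = 232 left.
January 1964 has 31 days: 232 − 31 = 201 left.
December 1963 has 31 days: 201 − 31 = 170 left.
November 1963 has 30 days: 170 − 30 = 140 left.
October 1963 has 31 days: 140 − 31 = 109 left.
September 1963 has 30 days: 109 − 30 = 79 left.
August 1963 has 31 days: 79 − 31 = 48 left.
July 1963 has 31 days: 48 − 31 = 17 left.
June 1963 has 30 days; 30 − 17 = 13 → June 13, 1963.

June 13, 1963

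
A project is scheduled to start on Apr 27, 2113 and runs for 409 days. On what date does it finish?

June 10, 2114

Adding 409 days from April 27, 2113.
April has 30 days, so 30 − 27 = 3 days remain after April 27, 2113; 409 − 3 = 406 left.
May 2113 has 31 days: 406 − 31 = 375 left.
June 2113 has 30 days: 375 − 30 = 345 left.
July 2113 has 31 days: 345 − 31 = 314 left.
August 2113 has 31 days: 314 − 31 = 283 left.
September 2113 has 30 days: 283 − 30 = 253 left.
October 2113 has 31 days: 253 − 31 = 222 left.
November 2113 has 30 days: 222 − 30 = 192 left.
December 2113 has 31 days: 192 − 31 = 161 left.
January 2114 has 31 days: 161 − 31 = 130 left.
February 2114 has 28 days (2114 is not a leap year): 130 − 28 = 102 left.
March 2114 has 31 days: 102 − 31 = 71 left.
April 2114 has 30 days: 71 − 30 = 41 left.
May 2114 has 31 days: 41 − 31 = 10 left.
10 days into June 2114 → June 10, 2114.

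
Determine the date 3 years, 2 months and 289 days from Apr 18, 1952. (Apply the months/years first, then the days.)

April 2, 1956

Counting forward 3 years, 2 months and 289 days from April 18, 1952: first the month/year part, then the days.
+3 years → 1955; month 4 + 2 = 6 → June 1955.
Day 18 is valid in June, giving June 18, 1955.
Now add 289 days from June 18, 1955.
June has 30 days, so 30 − 18 = 12 days remain after June 18, 1955; 289 − 12 = 277 left.
July 1955 has 31 days: 277 − 31 = 246 left.
August 1955 has 31 days: 246 − 31 = 215 left.
September 1955 has 30 days: 215 − 30 = 185 left.
October 1955 has 31 days: 185 − 31 = 154 left.
November 1955 has 30 days: 154 − 30 = 124 left.
December 1955 has 31 days: 124 − 31 = 93 left.
January 1956 has 31 days: 93 − 31 = 62 left.
February 1956 has 29 days (1956 is a leap year): 62 − 29 = 33 left.
March 1956 has 31 days: 33 − 31 = 2 left.
2 days into April 1956 → April 2, 1956.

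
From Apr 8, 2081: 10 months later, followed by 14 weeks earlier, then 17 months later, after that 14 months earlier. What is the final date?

Counting forward 10 months from April 8, 2081:
month 4 + 10 = 14, which is month 2 of year 2082 → February 2082.
Day 8 is valid in February, giving February 8, 2082.
Counting back 14 weeks (= 98 days) from February 8, 2082:
Going back 8 days from February 8, 2082 reaches the end of the previous month; 98 − 8 = 90 left.
January 2082 has 31 days: 90 − 31 = 59 left.
December 2081 has 31 days: 59 − 31 = 28 left.
November 2081 has 30 days; 30 − 28 = 2 → November 2, 2081.
Counting forward 17 months from November 2, 2081:
month 11 + 17 = 28, which is month 4 of year 2083 → April 2083.
Day 2 is valid in April, giving April 2, 2083.
Subtracting 14 months from April 2, 2083:
month 4 − 14 = -10, which is month 2 of year 2082 → February 2082.
Day 2 is valid in February, giving February 2, 2082.

February 2, 2082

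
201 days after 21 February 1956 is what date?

September 9, 1956

Adding 201 days from February 21, 1956.
February has 29 days, so 29 − 21 = 8 days remain after February 21, 1956; 201 − 8 = 193 left.
March 1956 has 31 days: 193 − 31 = 162 left.
April 1956 has 30 days: 162 − 30 = 132 left.
May 1956 has 31 days: 132 − 31 = 101 left.
June 1956 has 30 days: 101 − 30 = 71 left.
July 1956 has 31 days: 71 − 31 = 40 left.
August 1956 has 31 days: 40 − 31 = 9 left.
9 days into September 1956 → September 9, 1956.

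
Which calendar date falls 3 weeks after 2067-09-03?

Adding 3 weeks = 21 days from September 3, 2067.
September has 30 days; 3 + 21 = 24, still in September.

September 24, 2067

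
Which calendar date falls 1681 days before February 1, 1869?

June 26, 1864

Subtracting 1681 days from February 1, 1869.
Going back 1 day from February 1, 1869 reaches the end of the previous month; 1681 − 1 = 1680 left.
January 1869 has 31 days: 1680 − 31 = 1649 left.
December 1868 has 31 days: 1649 − 31 = 1618 left.
November 1868 has 30 days: 1618 − 30 = 1588 left.
October 1868 has 31 days: 1588 − 31 = 1557 left.
September 1868 has 30 days: 1557 − 30 = 1527 left.
August 1868 has 31 days: 1527 − 31 = 1496 left.
July 1868 has 31 days: 1496 − 31 = 1465 left.
June 1868 has 30 days: 1465 − 30 = 1435 left.
May 1868 has 31 days: 1435 − 31 = 1404 left.
April 1868 has 30 days: 1404 − 30 = 1374 left.
March 1868 has 31 days: 1374 − 31 = 1343 left.
February 1868 has 29 days (1868 is a leap year): 1343 − 29 = 1314 left.
January 1868 has 31 days: 1314 − 31 = 1283 left.
December 1867 has 31 days: 1283 − 31 = 1252 left.
November 1867 has 30 days: 1252 − 30 = 1222 left.
October 1867 has 31 days: 1222 − 31 = 1191 left.
September 1867 has 30 days: 1191 − 30 = 1161 left.
August 1867 has 31 days: 1161 − 31 = 1130 left.
July 1867 has 31 days: 1130 − 31 = 1099 left.
June 1867 has 30 days: 1099 − 30 = 1069 left.
May 1867 has 31 days: 1069 − 31 = 1038 left.
April 1867 has 30 days: 1038 − 30 = 1008 left.
March 1867 has 31 days: 1008 − 31 = 977 left.
February 1867 has 28 days (1867 is not a leap year): 977 − 28 = 949 left.
January 1867 has 31 days: 949 − 31 = 918 left.
December 1866 has 31 days: 918 − 31 = 887 left.
November 1866 has 30 days: 887 − 30 = 857 left.
October 1866 has 31 days: 857 − 31 = 826 left.
September 1866 has 30 days: 826 − 30 = 796 left.
August 1866 has 31 days: 796 − 31 = 765 left.
July 1866 has 31 days: 765 − 31 = 734 left.
June 1866 has 30 days: 734 − 30 = 704 left.
May 1866 has 31 days: 704 − 31 = 673 left.
April 1866 has 30 days: 673 − 30 = 643 left.
March 1866 has 31 days: 643 − 31 = 612 left.
February 1866 has 28 days (1866 is not a leap year): 612 − 28 = 584 left.
January 1866 has 31 days: 584 − 31 = 553 left.
December 1865 has 31 days: 553 − 31 = 522 left.
November 1865 has 30 days: 522 − 30 = 492 left.
October 1865 has 31 days: 492 − 31 = 461 left.
September 1865 has 30 days: 461 − 30 = 431 left.
August 1865 has 31 days: 431 − 31 = 400 left.
July 1865 has 31 days: 400 − 31 = 369 left.
June 1865 has 30 days: 369 − 30 = 339 left.
May 1865 has 31 days: 339 − 31 = 308 left.
April 1865 has 30 days: 308 − 30 = 278 left.
March 1865 has 31 days: 278 − 31 = 247 left.
February 1865 has 28 days (1865 is not a leap year): 247 − 28 = 219 left.
January 1865 has 31 days: 219 − 31 = 188 left.
December 1864 has 31 days: 188 − 31 = 157 left.
November 1864 has 30 days: 157 − 30 = 127 left.
October 1864 has 31 days: 127 − 31 = 96 left.
September 1864 has 30 days: 96 − 30 = 66 left.
August 1864 has 31 days: 66 − 31 = 35 left.
July 1864 has 31 days: 35 − 31 = 4 left.
June 1864 has 30 days; 30 − 4 = 26 → June 26, 1864.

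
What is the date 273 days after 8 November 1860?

August 8, 1861

Adding 273 days from November 8, 1860.
November has 30 days, so 30 − 8 = 22 days remain after November 8, 1860; 273 − 22 = 251 left.
December 1860 has 31 days: 251 − 31 = 220 left.
January 1861 has 31 days: 220 − 31 = 189 left.
February 1861 has 28 days (1861 is not a leap year): 189 − 28 = 161 left.
March 1861 has 31 days: 161 − 31 = 130 left.
April 1861 has 30 days: 130 − 30 = 100 left.
May 1861 has 31 days: 100 − 31 = 69 left.
June 1861 has 30 days: 69 − 30 = 39 left.
July 1861 has 31 days: 39 − 31 = 8 left.
8 days into August 1861 → August 8, 1861.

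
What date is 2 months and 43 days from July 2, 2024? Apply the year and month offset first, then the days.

Counting forward 2 months and 43 days from July 2, 2024: first the month/year part, then the days.
month 7 + 2 = 9 → September 2024.
Day 2 is valid in September, giving September 2, 2024.
Now add 43 days from September 2, 2024.
September has 30 days, so 30 − 2 = 28 days remain after September 2, 2024; 43 − 28 = 15 left.
15 days into October 2024 → October 15, 2024.

October 15, 2024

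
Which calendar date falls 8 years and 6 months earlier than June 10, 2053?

December 10, 2044

Going back 8 years and 6 months from June 10, 2053.
-8 years → 2045; month 6 − 6 = 0, which is month 12 of year 2044 → December 2044.
Day 10 is valid in December, giving December 10, 2044.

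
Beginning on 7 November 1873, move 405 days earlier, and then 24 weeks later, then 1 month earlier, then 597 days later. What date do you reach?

Counting back 405 days from November 7, 1873:
Going back 7 days from November 7, 1873 reaches the end of the previous month; 405 − 7 = 398 left.
October 1873 has 31 days: 398 − 31 = 367 left.
September 1873 has 30 days: 367 − 30 = 337 left.
August 1873 has 31 days: 337 − 31 = 306 left.
July 1873 has 31 days: 306 − 31 = 275 left.
June 1873 has 30 days: 275 − 30 = 245 left.
May 1873 has 31 days: 245 − 31 = 214 left.
April 1873 has 30 days: 214 − 30 = 184 left.
March 1873 has 31 days: 184 − 31 = 153 left.
February 1873 has 28 days (1873 is not a leap year): 153 − 28 = 125 left.
January 1873 has 31 days: 125 − 31 = 94 left.
December 1872 has 31 days: 94 − 31 = 63 left.
November 1872 has 30 days: 63 − 30 = 33 left.
October 1872 has 31 days: 33 − 31 = 2 left.
September 1872 has 30 days; 30 − 2 = 28 → September 28, 1872.
Advancing 24 weeks (= 168 days) from September 28, 1872:
September has 30 days, so 30 − 28 = 2 days remain after September 28, 1872; 168 − 2 = 166 left.
October 1872 has 31 days: 166 − 31 = 135 left.
November 1872 has 30 days: 135 − 30 = 105 left.
December 1872 has 31 days: 105 − 31 = 74 left.
January 1873 has 31 days: 74 − 31 = 43 left.
February 1873 has 28 days (1873 is not a leap year): 43 − 28 = 15 left.
15 days into March 1873 → March 15, 1873.
Going back 1 month from March 15, 1873:
month 3 − 1 = 2 → February 1873.
Day 15 is valid in February, giving February 15, 1873.
Advancing 597 days from February 15, 1873:
February has 28 days, so 28 − 15 = 13 days remain after February 15, 1873; 597 − 13 = 584 left.
March 1873 has 31 days: 584 − 31 = 553 left.
April 1873 has 30 days: 553 − 30 = 523 left.
May 1873 has 31 days: 523 − 31 = 492 left.
June 1873 has 30 days: 492 − 30 = 462 left.
July 1873 has 31 days: 462 − 31 = 431 left.
August 1873 has 31 days: 431 − 31 = 400 left.
September 1873 has 30 days: 400 − 30 = 370 left.
October 1873 has 31 days: 370 − 31 = 339 left.
November 1873 has 30 days: 339 − 30 = 309 left.
December 1873 has 31 days: 309 − 31 = 278 left.
January 1874 has 31 days: 278 − 31 = 247 left.
February 1874 has 28 days (1874 is not a leap year): 247 − 28 = 219 left.
March 1874 has 31 days: 219 − 31 = 188 left.
April 1874 has 30 days: 188 − 30 = 158 left.
May 1874 has 31 days: 158 − 31 = 127 left.
June 1874 has 30 days: 127 − 30 = 97 left.
July 1874 has 31 days: 97 − 31 = 66 left.
August 1874 has 31 days: 66 − 31 = 35 left.
September 1874 has 30 days: 35 − 30 = 5 left.
5 days into October 1874 → October 5, 1874.

October 5, 1874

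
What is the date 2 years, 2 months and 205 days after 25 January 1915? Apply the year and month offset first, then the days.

October 16, 1917

Advancing 2 years, 2 months and 205 days from January 25, 1915: first the month/year part, then the days.
+2 years → 1917; month 1 + 2 = 3 → March 1917.
Day 25 is valid in March, giving March 25, 1917.
Now add 205 days from March 25, 1917.
March has 31 days, so 31 − 25 = 6 days remain after March 25, 1917; 205 − 6 = 199 left.
April 1917 has 30 days: 199 − 30 = 169 left.
May 1917 has 31 days: 169 − 31 = 138 left.
June 1917 has 30 days: 138 − 30 = 108 left.
July 1917 has 31 days: 108 − 31 = 77 left.
August 1917 has 31 days: 77 − 31 = 46 left.
September 1917 has 30 days: 46 − 30 = 16 left.
16 days into October 1917 → October 16, 1917.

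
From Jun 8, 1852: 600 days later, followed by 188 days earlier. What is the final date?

Counting forward 600 days from June 8, 1852:
June has 30 days, so 30 − 8 = 22 days remain after June 8, 1852; 600 − 22 = 578 left.
July 1852 has 31 days: 578 − 31 = 547 left.
August 1852 has 31 days: 547 − 31 = 516 left.
September 1852 has 30 days: 516 − 30 = 486 left.
October 1852 has 31 days: 486 − 31 = 455 left.
November 1852 has 30 days: 455 − 30 = 425 left.
December 1852 has 31 days: 425 − 31 = 394 left.
January 1853 has 31 days: 394 − 31 = 363 left.
February 1853 has 28 days (1853 is not a leap year): 363 − 28 = 335 left.
March 1853 has 31 days: 335 − 31 = 304 left.
April 1853 has 30 days: 304 − 30 = 274 left.
May 1853 has 31 days: 274 − 31 = 243 left.
June 1853 has 30 days: 243 − 30 = 213 left.
July 1853 has 31 days: 213 − 31 = 182 left.
August 1853 has 31 days: 182 − 31 = 151 left.
September 1853 has 30 days: 151 − 30 = 121 left.
October 1853 has 31 days: 121 − 31 = 90 left.
November 1853 has 30 days: 90 − 30 = 60 left.
December 1853 has 31 days: 60 − 31 = 29 left.
29 days into January 1854 → January 29, 1854.
Subtracting 188 days from January 29, 1854:
Going back 29 days from January 29, 1854 reaches the end of the previous month; 188 − 29 = 159 left.
December 1853 has 31 days: 159 − 31 = 128 left.
November 1853 has 30 days: 128 − 30 = 98 left.
October 1853 has 31 days: 98 − 31 = 67 left.
September 1853 has 30 days: 67 − 30 = 37 left.
August 1853 has 31 days: 37 − 31 = 6 left.
July 1853 has 31 days; 31 − 6 = 25 → July 25, 1853.

July 25, 1853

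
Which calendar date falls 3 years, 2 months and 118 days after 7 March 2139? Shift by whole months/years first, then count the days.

Advancing 3 years, 2 months and 118 days from March 7, 2139: first the month/year part, then the days.
+3 years → 2142; month 3 + 2 = 5 → May 2142.
Day 7 is valid in May, giving May 7, 2142.
Now add 118 days from May 7, 2142.
May has 31 days, so 31 − 7 = 24 days remain after May 7, 2142; 118 − 24 = 94 left.
June 2142 has 30 days: 94 − 30 = 64 left.
July 2142 has 31 days: 64 − 31 = 33 left.
August 2142 has 31 days: 33 − 31 = 2 left.
2 days into September 2142 → September 2, 2142.

September 2, 2142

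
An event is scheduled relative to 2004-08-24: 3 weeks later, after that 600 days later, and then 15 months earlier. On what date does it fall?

Counting forward 3 weeks (= 21 days) from August 24, 2004:
August has 31 days, so 31 − 24 = 7 days remain after August 24, 2004; 21 − 7 = 14 left.
14 days into September 2004 → September 14, 2004.
Advancing 600 days from September 14, 2004:
September has 30 days, so 30 − 14 = 16 days remain after September 14, 2004; 600 − 16 = 584 left.
October 2004 has 31 days: 584 − 31 = 553 left.
November 2004 has 30 days: 553 − 30 = 523 left.
December 2004 has 31 days: 523 − 31 = 492 left.
January 2005 has 31 days: 492 − 31 = 461 left.
February 2005 has 28 days (2005 is not a leap year): 461 − 28 = 433 left.
March 2005 has 31 days: 433 − 31 = 402 left.
April 2005 has 30 days: 402 − 30 = 372 left.
May 2005 has 31 days: 372 − 31 = 341 left.
June 2005 has 30 days: 341 − 30 = 311 left.
July 2005 has 31 days: 311 − 31 = 280 left.
August 2005 has 31 days: 280 − 31 = 249 left.
September 2005 has 30 days: 249 − 30 = 219 left.
October 2005 has 31 days: 219 − 31 = 188 left.
November 2005 has 30 days: 188 − 30 = 158 left.
December 2005 has 31 days: 158 − 31 = 127 left.
January 2006 has 31 days: 127 − 31 = 96 left.
February 2006 has 28 days (2006 is not a leap year): 96 − 28 = 68 left.
March 2006 has 31 days: 68 − 31 = 37 left.
April 2006 has 30 days: 37 − 30 = 7 left.
7 days into May 2006 → May 7, 2006.
Subtracting 15 months from May 7, 2006:
month 5 − 15 = -10, which is month 2 of year 2005 → February 2005.
Day 7 is valid in February, giving February 7, 2005.

February 7, 2005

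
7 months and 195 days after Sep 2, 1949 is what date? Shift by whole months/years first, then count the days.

Advancing 7 months and 195 days from September 2, 1949: first the month/year part, then the days.
month 9 + 7 = 16, which is month 4 of year 1950 → April 1950.
Day 2 is valid in April, giving April 2, 1950.
Now add 195 days from April 2, 1950.
April has 30 days, so 30 − 2 = 28 days remain after April 2, 1950; 195 − 28 = 167 left.
May 1950 has 31 days: 167 − 31 = 136 left.
June 1950 has 30 days: 136 − 30 = 106 left.
July 1950 has 31 days: 106 − 31 = 75 left.
August 1950 has 31 days: 75 − 31 = 44 left.
September 1950 has 30 days: 44 − 30 = 14 left.
14 days into October 1950 → October 14, 1950.

October 14, 1950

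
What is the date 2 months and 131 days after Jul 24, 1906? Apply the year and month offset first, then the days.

February 2, 1907

Advancing 2 months and 131 days from July 24, 1906: first the month/year part, then the days.
month 7 + 2 = 9 → September 1906.
Day 24 is valid in September, giving September 24, 1906.
Now add 131 days from September 24, 1906.
September has 30 days, so 30 − 24 = 6 days remain after September 24, 1906; 131 − 6 = 125 left.
October 1906 has 31 days: 125 − 31 = 94 left.
November 1906 has 30 days: 94 − 30 = 64 left.
December 1906 has 31 days: 64 − 31 = 33 left.
January 1907 has 31 days: 33 − 31 = 2 left.
2 days into February 1907 → February 2, 1907.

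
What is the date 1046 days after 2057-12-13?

Advancing 1046 days from December 13, 2057.
December has 31 days, so 31 − 13 = 18 days remain after December 13, 2057; 1046 − 18 = 1028 left.
January 2058 has 31 days: 1028 − 31 = 997 left.
February 2058 has 28 days (2058 is not a leap year): 997 − 28 = 969 left.
March 2058 has 31 days: 969 − 31 = 938 left.
April 2058 has 30 days: 938 − 30 = 908 left.
May 2058 has 31 days: 908 − 31 = 877 left.
June 2058 has 30 days: 877 − 30 = 847 left.
July 2058 has 31 days: 847 − 31 = 816 left.
August 2058 has 31 days: 816 − 31 = 785 left.
September 2058 has 30 days: 785 − 30 = 755 left.
October 2058 has 31 days: 755 − 31 = 724 left.
November 2058 has 30 days: 724 − 30 = 694 left.
December 2058 has 31 days: 694 − 31 = 663 left.
January 2059 has 31 days: 663 − 31 = 632 left.
February 2059 has 28 days (2059 is not a leap year): 632 − 28 = 604 left.
March 2059 has 31 days: 604 − 31 = 573 left.
April 2059 has 30 days: 573 − 30 = 543 left.
May 2059 has 31 days: 543 − 31 = 512 left.
June 2059 has 30 days: 512 − 30 = 482 left.
July 2059 has 31 days: 482 − 31 = 451 left.
August 2059 has 31 days: 451 − 31 = 420 left.
September 2059 has 30 days: 420 − 30 = 390 left.
October 2059 has 31 days: 390 − 31 = 359 left.
November 2059 has 30 days: 359 − 30 = 329 left.
December 2059 has 31 days: 329 − 31 = 298 left.
January 2060 has 31 days: 298 − 31 = 267 left.
February 2060 has 29 days (2060 is a leap year): 267 − 29 = 238 left.
March 2060 has 31 days: 238 − 31 = 207 left.
April 2060 has 30 days: 207 − 30 = 177 left.
May 2060 has 31 days: 177 − 31 = 146 left.
June 2060 has 30 days: 146 − 30 = 116 left.
July 2060 has 31 days: 116 − 31 = 85 left.
August 2060 has 31 days: 85 − 31 = 54 left.
September 2060 has 30 days: 54 − 30 = 24 left.
24 days into October 2060 → October 24, 2060.

October 24, 2060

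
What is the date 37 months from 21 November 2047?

December 21, 2050

Counting forward 37 months from November 21, 2047.
month 11 + 37 = 48, which is month 12 of year 2050 → December 2050.
Day 21 is valid in December, giving December 21, 2050.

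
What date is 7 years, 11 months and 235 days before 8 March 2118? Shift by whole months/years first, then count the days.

Counting back 7 years, 11 months and 235 days from March 8, 2118: first the month/year part, then the days.
-7 years → 2111; month 3 − 11 = -8, which is month 4 of year 2110 → April 2110.
Day 8 is valid in April, giving April 8, 2110.
Now subtract 235 days from April 8, 2110.
Going back 8 days from April 8, 2110 reaches the end of the previous month; 235 − 8 = 227 left.
March 2110 has 31 days: 227 − 31 = 196 left.
February 2110 has 28 days (2110 is not a leap year): 196 − 28 = 168 left.
January 2110 has 31 days: 168 − 31 = 137 left.
December 2109 has 31 days: 137 − 31 = 106 left.
November 2109 has 30 days: 106 − 30 = 76 left.
October 2109 has 31 days: 76 − 31 = 45 left.
September 2109 has 30 days: 45 − 30 = 15 left.
August 2109 has 31 days; 31 − 15 = 16 → August 16, 2109.

August 16, 2109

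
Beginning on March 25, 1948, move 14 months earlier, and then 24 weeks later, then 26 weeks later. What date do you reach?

Going back 14 months from March 25, 1948:
month 3 − 14 = -11, which is month 1 of year 1947 → January 1947.
Day 25 is valid in January, giving January 25, 1947.
Counting forward 24 weeks (= 168 days) from January 25, 1947:
January has 31 days, so 31 − 25 = 6 days remain after January 25, 1947; 168 − 6 = 162 left.
February 1947 has 28 days (1947 is not a leap year): 162 − 28 = 134 left.
March 1947 has 31 days: 134 − 31 = 103 left.
April 1947 has 30 days: 103 − 30 = 73 left.
May 1947 has 31 days: 73 − 31 = 42 left.
June 1947 has 30 days: 42 − 30 = 12 left.
12 days into July 1947 → July 12, 1947.
Adding 26 weeks (= 182 days) from July 12, 1947:
July has 31 days, so 31 − 12 = 19 days remain after July 12, 1947; 182 − 19 = 163 left.
August 1947 has 31 days: 163 − 31 = 132 left.
September 1947 has 30 days: 132 − 30 = 102 left.
October 1947 has 31 days: 102 − 31 = 71 left.
November 1947 has 30 days: 71 − 30 = 41 left.
December 1947 has 31 days: 41 − 31 = 10 left.
10 days into January 1948 → January 10, 1948.

January 10, 1948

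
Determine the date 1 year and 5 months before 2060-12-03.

July 3, 2059

Counting back 1 year and 5 months from December 3, 2060.
-1 year → 2059; month 12 − 5 = 7 → July 2059.
Day 3 is valid in July, giving July 3, 2059.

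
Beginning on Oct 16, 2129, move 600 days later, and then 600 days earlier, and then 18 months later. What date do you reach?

April 16, 2131

Adding 600 days from October 16, 2129:
October has 31 days, so 31 − 16 = 15 days remain after October 16, 2129; 600 − 15 = 585 left.
November 2129 has 30 days: 585 − 30 = 555 left.
December 2129 has 31 days: 555 − 31 = 524 left.
January 2130 has 31 days: 524 − 31 = 493 left.
February 2130 has 28 days (2130 is not a leap year): 493 − 28 = 465 left.
March 2130 has 31 days: 465 − 31 = 434 left.
April 2130 has 30 days: 434 − 30 = 404 left.
May 2130 has 31 days: 404 − 31 = 373 left.
June 2130 has 30 days: 373 − 30 = 343 left.
July 2130 has 31 days: 343 − 31 = 312 left.
August 2130 has 31 days: 312 − 31 = 281 left.
September 2130 has 30 days: 281 − 30 = 251 left.
October 2130 has 31 days: 251 − 31 = 220 left.
November 2130 has 30 days: 220 − 30 = 190 left.
December 2130 has 31 days: 190 − 31 = 159 left.
January 2131 has 31 days: 159 − 31 = 128 left.
February 2131 has 28 days (2131 is not a leap year): 128 − 28 = 100 left.
March 2131 has 31 days: 100 − 31 = 69 left.
April 2131 has 30 days: 69 − 30 = 39 left.
May 2131 has 31 days: 39 − 31 = 8 left.
8 days into June 2131 → June 8, 2131.
Counting back 600 days from June 8, 2131:
Going back 8 days from June 8, 2131 reaches the end of the previous month; 600 − 8 = 592 left.
May 2131 has 31 days: 592 − 31 = 561 left.
April 2131 has 30 days: 561 − 30 = 531 left.
March 2131 has 31 days: 531 − 31 = 500 left.
February 2131 has 28 days (2131 is not a leap year): 500 − 28 = 472 left.
January 2131 has 31 days: 472 − 31 = 441 left.
December 2130 has 31 days: 441 − 31 = 410 left.
November 2130 has 30 days: 410 − 30 = 380 left.
October 2130 has 31 days: 380 − 31 = 349 left.
September 2130 has 30 days: 349 − 30 = 319 left.
August 2130 has 31 days: 319 − 31 = 288 left.
July 2130 has 31 days: 288 − 31 = 257 left.
June 2130 has 30 days: 257 − 30 = 227 left.
May 2130 has 31 days: 227 − 31 = 196 left.
April 2130 has 30 days: 196 − 30 = 166 left.
March 2130 has 31 days: 166 − 31 = 135 left.
February 2130 has 28 days (2130 is not a leap year): 135 − 28 = 107 left.
January 2130 has 31 days: 107 − 31 = 76 left.
December 2129 has 31 days: 76 − 31 = 45 left.
November 2129 has 30 days: 45 − 30 = 15 left.
October 2129 has 31 days; 31 − 15 = 16 → October 16, 2129.
Advancing 18 months from October 16, 2129:
month 10 + 18 = 28, which is month 4 of year 2131 → April 2131.
Day 16 is valid in April, giving April 16, 2131.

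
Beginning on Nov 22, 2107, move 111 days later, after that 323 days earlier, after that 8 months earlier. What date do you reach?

August 24, 2106

Counting forward 111 days from November 22, 2107:
November has 30 days, so 30 − 22 = 8 days remain after November 22, 2107; 111 − 8 = 103 left.
December 2107 has 31 days: 103 − 31 = 72 left.
January 2108 has 31 days: 72 − 31 = 41 left.
February 2108 has 29 days (2108 is a leap year): 41 − 29 = 12 left.
12 days into March 2108 → March 12, 2108.
Subtracting 323 days from March 12, 2108:
Going back 12 days from March 12, 2108 reaches the end of the previous month; 323 − 12 = 311 left.
February 2108 has 29 days (2108 is a leap year): 311 − 29 = 282 left.
January 2108 has 31 days: 282 − 31 = 251 left.
December 2107 has 31 days: 251 − 31 = 220 left.
November 2107 has 30 days: 220 − 30 = 190 left.
October 2107 has 31 days: 190 − 31 = 159 left.
September 2107 has 30 days: 159 − 30 = 129 left.
August 2107 has 31 days: 129 − 31 = 98 left.
July 2107 has 31 days: 98 − 31 = 67 left.
June 2107 has 30 days: 67 − 30 = 37 left.
May 2107 has 31 days: 37 − 31 = 6 left.
April 2107 has 30 days; 30 − 6 = 24 → April 24, 2107.
Counting back 8 months from April 24, 2107:
month 4 − 8 = -4, which is month 8 of year 2106 → August 2106.
Day 24 is valid in August, giving August 24, 2106.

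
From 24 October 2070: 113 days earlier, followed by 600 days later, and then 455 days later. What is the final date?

Going back 113 days from October 24, 2070:
Going back 24 days from October 24, 2070 reaches the end of the previous month; 113 − 24 = 89 left.
September 2070 has 30 days: 89 − 30 = 59 left.
August 2070 has 31 days: 59 − 31 = 28 left.
July 2070 has 31 days; 31 − 28 = 3 → July 3, 2070.
Advancing 600 days from July 3, 2070:
July has 31 days, so 31 − 3 = 28 days remain after July 3, 2070; 600 − 28 = 572 left.
August 2070 has 31 days: 572 − 31 = 541 left.
September 2070 has 30 days: 541 − 30 = 511 left.
October 2070 has 31 days: 511 − 31 = 480 left.
November 2070 has 30 days: 480 − 30 = 450 left.
December 2070 has 31 days: 450 − 31 = 419 left.
January 2071 has 31 days: 419 − 31 = 388 left.
February 2071 has 28 days (2071 is not a leap year): 388 − 28 = 360 left.
March 2071 has 31 days: 360 − 31 = 329 left.
April 2071 has 30 days: 329 − 30 = 299 left.
May 2071 has 31 days: 299 − 31 = 268 left.
June 2071 has 30 days: 268 − 30 = 238 left.
July 2071 has 31 days: 238 − 31 = 207 left.
August 2071 has 31 days: 207 − 31 = 176 left.
September 2071 has 30 days: 176 − 30 = 146 left.
October 2071 has 31 days: 146 − 31 = 115 left.
November 2071 has 30 days: 115 − 30 = 85 left.
December 2071 has 31 days: 85 − 31 = 54 left.
January 2072 has 31 days: 54 − 31 = 23 left.
23 days into February 2072 → February 23, 2072.
Counting forward 455 days from February 23, 2072:
February has 29 days, so 29 − 23 = 6 days remain after February 23, 2072; 455 − 6 = 449 left.
March 2072 has 31 days: 449 − 31 = 418 left.
April 2072 has 30 days: 418 − 30 = 388 left.
May 2072 has 31 days: 388 − 31 = 357 left.
June 2072 has 30 days: 357 − 30 = 327 left.
July 2072 has 31 days: 327 − 31 = 296 left.
August 2072 has 31 days: 296 − 31 = 265 left.
September 2072 has 30 days: 265 − 30 = 235 left.
October 2072 has 31 days: 235 − 31 = 204 left.
November 2072 has 30 days: 204 − 30 = 174 left.
December 2072 has 31 days: 174 − 31 = 143 left.
January 2073 has 31 days: 143 − 31 = 112 left.
February 2073 has 28 days (2073 is not a leap year): 112 − 28 = 84 left.
March 2073 has 31 days: 84 − 31 = 53 left.
April 2073 has 30 days: 53 − 30 = 23 left.
23 days into May 2073 → May 23, 2073.

May 23, 2073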